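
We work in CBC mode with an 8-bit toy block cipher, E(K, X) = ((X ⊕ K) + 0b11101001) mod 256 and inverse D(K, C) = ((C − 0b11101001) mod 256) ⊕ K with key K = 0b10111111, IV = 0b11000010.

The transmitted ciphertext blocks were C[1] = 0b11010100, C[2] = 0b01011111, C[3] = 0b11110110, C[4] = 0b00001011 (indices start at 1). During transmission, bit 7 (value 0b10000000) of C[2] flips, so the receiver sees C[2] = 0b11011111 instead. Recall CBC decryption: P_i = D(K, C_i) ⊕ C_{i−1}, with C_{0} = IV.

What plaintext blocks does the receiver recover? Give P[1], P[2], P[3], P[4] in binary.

P[1] = 0b10010110, P[2] = 0b10011101, P[3] = 0b01101101, P[4] = 0b01101011

Only C[2] changed, to 0b11011111. In CBC, a change in C_i garbles P_i and flips the same bit in P_{i+1}. Decrypting the received ciphertext:
P[1]: D(K, 0b11010100) = 0b01010100; 0b01010100 ⊕ 0b11000010 = 0b10010110.
P[2]: D(K, 0b11011111) = 0b01001001; 0b01001001 ⊕ 0b11010100 = 0b10011101.
P[3]: D(K, 0b11110110) = 0b10110010; 0b10110010 ⊕ 0b11011111 = 0b01101101.
P[4]: D(K, 0b00001011) = 0b10011101; 0b10011101 ⊕ 0b11110110 = 0b01101011.
Blocks that differ from the original plaintext: P[2], P[3].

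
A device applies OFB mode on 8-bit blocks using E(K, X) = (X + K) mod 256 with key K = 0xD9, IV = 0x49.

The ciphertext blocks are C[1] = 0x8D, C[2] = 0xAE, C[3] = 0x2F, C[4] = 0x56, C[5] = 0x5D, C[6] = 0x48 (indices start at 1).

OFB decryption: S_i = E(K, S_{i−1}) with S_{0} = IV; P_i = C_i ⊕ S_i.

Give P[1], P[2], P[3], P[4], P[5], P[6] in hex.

P[1] = 0xAF, P[2] = 0x55, P[3] = 0xFB, P[4] = 0xFB, P[5] = 0xDB, P[6] = 0x17

P[1]: S = E(K, 0x49) = 0x22; 0x8D ⊕ 0x22 = 0xAF.
P[2]: S = E(K, 0x22) = 0xFB; 0xAE ⊕ 0xFB = 0x55.
P[3]: S = E(K, 0xFB) = 0xD4; 0x2F ⊕ 0xD4 = 0xFB.
P[4]: S = E(K, 0xD4) = 0xAD; 0x56 ⊕ 0xAD = 0xFB.
P[5]: S = E(K, 0xAD) = 0x86; 0x5D ⊕ 0x86 = 0xDB.
P[6]: S = E(K, 0x86) = 0x5F; 0x48 ⊕ 0x5F = 0x17.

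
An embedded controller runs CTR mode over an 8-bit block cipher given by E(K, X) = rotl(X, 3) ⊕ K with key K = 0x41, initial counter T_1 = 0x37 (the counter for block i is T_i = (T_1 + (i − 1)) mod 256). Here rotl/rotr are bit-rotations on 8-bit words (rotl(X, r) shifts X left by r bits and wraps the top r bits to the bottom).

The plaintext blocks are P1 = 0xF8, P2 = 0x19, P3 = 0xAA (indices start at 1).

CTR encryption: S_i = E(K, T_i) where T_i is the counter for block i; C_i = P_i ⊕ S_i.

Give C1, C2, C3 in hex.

C1 = 0x00, C2 = 0x99, C3 = 0x22

C1: T = 0x37, S = E(K, T) = 0xF8; 0xF8 ⊕ 0xF8 = 0x00.
C2: T = 0x38, S = E(K, T) = 0x80; 0x19 ⊕ 0x80 = 0x99.
C3: T = 0x39, S = E(K, T) = 0x88; 0xAA ⊕ 0x88 = 0x22.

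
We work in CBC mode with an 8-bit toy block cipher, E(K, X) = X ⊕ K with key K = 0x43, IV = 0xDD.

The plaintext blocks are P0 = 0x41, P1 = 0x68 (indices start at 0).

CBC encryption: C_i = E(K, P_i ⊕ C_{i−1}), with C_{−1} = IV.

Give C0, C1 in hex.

C0 = 0xDF, C1 = 0xF4

C0: P0 ⊕ 0xDD = 0x9C; E(K, 0x9C) = 0xDF.
C1: P1 ⊕ 0xDF = 0xB7; E(K, 0xB7) = 0xF4.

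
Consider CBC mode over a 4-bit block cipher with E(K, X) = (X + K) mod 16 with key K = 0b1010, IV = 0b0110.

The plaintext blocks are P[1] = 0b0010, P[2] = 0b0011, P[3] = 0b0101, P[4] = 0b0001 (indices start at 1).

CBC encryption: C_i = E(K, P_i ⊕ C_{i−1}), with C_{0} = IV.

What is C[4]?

C[4] = 0b0111

C[1]: P[1] ⊕ 0b0110 = 0b0100; E(K, 0b0100) = 0b1110.
C[2]: P[2] ⊕ 0b1110 = 0b1101; E(K, 0b1101) = 0b0111.
C[3]: P[3] ⊕ 0b0111 = 0b0010; E(K, 0b0010) = 0b1100.
C[4]: P[4] ⊕ 0b1100 = 0b1101; E(K, 0b1101) = 0b0111.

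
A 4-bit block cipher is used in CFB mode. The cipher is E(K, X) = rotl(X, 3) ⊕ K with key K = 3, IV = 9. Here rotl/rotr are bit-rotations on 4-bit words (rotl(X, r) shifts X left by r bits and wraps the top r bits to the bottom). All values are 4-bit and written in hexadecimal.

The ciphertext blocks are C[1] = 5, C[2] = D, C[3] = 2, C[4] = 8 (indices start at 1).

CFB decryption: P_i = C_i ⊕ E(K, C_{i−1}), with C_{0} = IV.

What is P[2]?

P[2] = 4

P[2]: E(K, 5) = 9; D ⊕ 9 = 4.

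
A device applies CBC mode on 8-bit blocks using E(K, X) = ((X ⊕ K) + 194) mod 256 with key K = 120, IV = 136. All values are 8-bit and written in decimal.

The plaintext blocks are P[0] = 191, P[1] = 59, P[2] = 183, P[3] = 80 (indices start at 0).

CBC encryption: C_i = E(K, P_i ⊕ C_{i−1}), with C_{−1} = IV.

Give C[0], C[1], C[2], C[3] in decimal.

C[0]: P[0] ⊕ 136 = 55; E(K, 55) = 17.
C[1]: P[1] ⊕ 17 = 42; E(K, 42) = 20.
C[2]: P[2] ⊕ 20 = 163; E(K, 163) = 157.
C[3]: P[3] ⊕ 157 = 205; E(K, 205) = 119.

C[0] = 17, C[1] = 20, C[2] = 157, C[3] = 119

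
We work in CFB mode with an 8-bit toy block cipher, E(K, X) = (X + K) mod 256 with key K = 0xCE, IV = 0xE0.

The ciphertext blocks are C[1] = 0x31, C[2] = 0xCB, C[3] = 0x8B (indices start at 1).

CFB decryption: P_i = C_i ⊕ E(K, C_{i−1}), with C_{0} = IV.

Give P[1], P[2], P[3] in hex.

P[1] = 0x9F, P[2] = 0x34, P[3] = 0x12

P[1]: E(K, 0xE0) = 0xAE; 0x31 ⊕ 0xAE = 0x9F.
P[2]: E(K, 0x31) = 0xFF; 0xCB ⊕ 0xFF = 0x34.
P[3]: E(K, 0xCB) = 0x99; 0x8B ⊕ 0x99 = 0x12.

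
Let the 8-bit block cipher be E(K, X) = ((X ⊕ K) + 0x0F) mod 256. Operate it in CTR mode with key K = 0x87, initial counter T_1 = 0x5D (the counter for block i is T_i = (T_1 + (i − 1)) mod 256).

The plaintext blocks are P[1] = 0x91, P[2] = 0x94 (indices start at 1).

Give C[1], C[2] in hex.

C[1] = 0x78, C[2] = 0x7C

CTR encryption: S_i = E(K, T_i) where T_i is the counter for block i; C_i = P_i ⊕ S_i.
C[1]: T = 0x5D, S = E(K, T) = 0xE9; 0x91 ⊕ 0xE9 = 0x78.
C[2]: T = 0x5E, S = E(K, T) = 0xE8; 0x94 ⊕ 0xE8 = 0x7C.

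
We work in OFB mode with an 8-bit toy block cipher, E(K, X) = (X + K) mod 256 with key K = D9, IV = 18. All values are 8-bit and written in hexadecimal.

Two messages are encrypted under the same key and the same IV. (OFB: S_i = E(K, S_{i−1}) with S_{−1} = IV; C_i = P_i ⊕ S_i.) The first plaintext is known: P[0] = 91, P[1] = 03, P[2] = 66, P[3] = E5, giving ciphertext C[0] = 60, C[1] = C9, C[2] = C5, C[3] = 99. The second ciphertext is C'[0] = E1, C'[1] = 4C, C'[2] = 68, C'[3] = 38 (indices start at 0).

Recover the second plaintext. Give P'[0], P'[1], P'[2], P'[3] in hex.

P'[0] = 10, P'[1] = 86, P'[2] = CB, P'[3] = 44

In OFB with a reused IV, both messages share the same keystream S_i, so C_i ⊕ C'_i = P_i ⊕ P'_i and thus P'_i = P_i ⊕ C_i ⊕ C'_i.
P'[0]: 91 ⊕ 60 ⊕ E1 = 10.
P'[1]: 03 ⊕ C9 ⊕ 4C = 86.
P'[2]: 66 ⊕ C5 ⊕ 68 = CB.
P'[3]: E5 ⊕ 99 ⊕ 38 = 44.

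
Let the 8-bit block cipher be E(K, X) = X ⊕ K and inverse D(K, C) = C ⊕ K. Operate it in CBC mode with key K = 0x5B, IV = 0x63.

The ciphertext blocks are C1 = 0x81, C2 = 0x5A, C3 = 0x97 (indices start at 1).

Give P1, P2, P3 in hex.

CBC decryption: P_i = D(K, C_i) ⊕ C_{i−1}, with C_{0} = IV.
P1: D(K, 0x81) = 0xDA; 0xDA ⊕ 0x63 = 0xB9.
P2: D(K, 0x5A) = 0x01; 0x01 ⊕ 0x81 = 0x80.
P3: D(K, 0x97) = 0xCC; 0xCC ⊕ 0x5A = 0x96.

P1 = 0xB9, P2 = 0x80, P3 = 0x96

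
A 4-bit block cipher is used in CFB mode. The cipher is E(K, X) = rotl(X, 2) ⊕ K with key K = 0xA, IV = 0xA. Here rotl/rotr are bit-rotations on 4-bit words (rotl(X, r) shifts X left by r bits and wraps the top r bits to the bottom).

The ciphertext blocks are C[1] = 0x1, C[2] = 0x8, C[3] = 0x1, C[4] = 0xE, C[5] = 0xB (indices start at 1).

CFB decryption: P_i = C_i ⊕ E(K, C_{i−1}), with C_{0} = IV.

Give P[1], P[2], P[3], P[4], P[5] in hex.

P[1]: E(K, 0xA) = 0x0; 0x1 ⊕ 0x0 = 0x1.
P[2]: E(K, 0x1) = 0xE; 0x8 ⊕ 0xE = 0x6.
P[3]: E(K, 0x8) = 0x8; 0x1 ⊕ 0x8 = 0x9.
P[4]: E(K, 0x1) = 0xE; 0xE ⊕ 0xE = 0x0.
P[5]: E(K, 0xE) = 0x1; 0xB ⊕ 0x1 = 0xA.

P[1] = 0x1, P[2] = 0x6, P[3] = 0x9, P[4] = 0x0, P[5] = 0xA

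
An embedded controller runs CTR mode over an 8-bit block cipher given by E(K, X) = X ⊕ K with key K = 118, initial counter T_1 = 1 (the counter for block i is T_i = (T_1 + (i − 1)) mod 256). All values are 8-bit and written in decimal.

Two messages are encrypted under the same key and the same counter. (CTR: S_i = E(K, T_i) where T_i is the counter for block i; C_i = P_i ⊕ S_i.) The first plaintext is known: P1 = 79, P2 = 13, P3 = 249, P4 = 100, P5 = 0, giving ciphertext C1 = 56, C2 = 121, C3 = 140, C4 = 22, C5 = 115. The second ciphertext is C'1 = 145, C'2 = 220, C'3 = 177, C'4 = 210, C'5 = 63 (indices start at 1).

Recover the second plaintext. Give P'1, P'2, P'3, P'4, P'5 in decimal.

P'1 = 230, P'2 = 168, P'3 = 196, P'4 = 160, P'5 = 76

In CTR with a reused counter, both messages share the same keystream S_i, so C_i ⊕ C'_i = P_i ⊕ P'_i and thus P'_i = P_i ⊕ C_i ⊕ C'_i.
P'1: 79 ⊕ 56 ⊕ 145 = 230.
P'2: 13 ⊕ 121 ⊕ 220 = 168.
P'3: 249 ⊕ 140 ⊕ 177 = 196.
P'4: 100 ⊕ 22 ⊕ 210 = 160.
P'5: 0 ⊕ 115 ⊕ 63 = 76.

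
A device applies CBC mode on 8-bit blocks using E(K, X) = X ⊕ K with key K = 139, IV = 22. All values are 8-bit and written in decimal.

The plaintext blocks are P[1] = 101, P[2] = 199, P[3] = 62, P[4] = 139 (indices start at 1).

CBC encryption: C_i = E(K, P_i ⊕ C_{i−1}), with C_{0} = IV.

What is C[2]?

C[2] = 180

C[1]: P[1] ⊕ 22 = 115; E(K, 115) = 248.
C[2]: P[2] ⊕ 248 = 63; E(K, 63) = 180.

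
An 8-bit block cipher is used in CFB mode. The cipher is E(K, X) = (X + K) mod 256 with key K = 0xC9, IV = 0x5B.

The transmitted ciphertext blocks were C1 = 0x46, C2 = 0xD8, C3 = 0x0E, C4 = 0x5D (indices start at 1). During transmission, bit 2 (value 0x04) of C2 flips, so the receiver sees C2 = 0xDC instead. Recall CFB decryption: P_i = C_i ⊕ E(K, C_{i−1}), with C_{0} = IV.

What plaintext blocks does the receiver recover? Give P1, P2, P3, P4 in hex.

P1 = 0x62, P2 = 0xD3, P3 = 0xAB, P4 = 0x8A

Only C2 changed, to 0xDC. In CFB, a change in C_i flips the same bit in P_i and garbles P_{i+1}. Decrypting the received ciphertext:
P1: E(K, 0x5B) = 0x24; 0x46 ⊕ 0x24 = 0x62.
P2: E(K, 0x46) = 0x0F; 0xDC ⊕ 0x0F = 0xD3.
P3: E(K, 0xDC) = 0xA5; 0x0E ⊕ 0xA5 = 0xAB.
P4: E(K, 0x0E) = 0xD7; 0x5D ⊕ 0xD7 = 0x8A.
Blocks that differ from the original plaintext: P2, P3.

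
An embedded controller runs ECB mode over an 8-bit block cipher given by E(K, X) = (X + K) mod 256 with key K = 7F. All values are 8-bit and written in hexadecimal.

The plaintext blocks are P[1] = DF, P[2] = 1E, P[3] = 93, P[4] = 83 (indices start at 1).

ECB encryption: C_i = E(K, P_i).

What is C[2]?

C[2] = 9D

C[2]: E(K, 1E) = 9D.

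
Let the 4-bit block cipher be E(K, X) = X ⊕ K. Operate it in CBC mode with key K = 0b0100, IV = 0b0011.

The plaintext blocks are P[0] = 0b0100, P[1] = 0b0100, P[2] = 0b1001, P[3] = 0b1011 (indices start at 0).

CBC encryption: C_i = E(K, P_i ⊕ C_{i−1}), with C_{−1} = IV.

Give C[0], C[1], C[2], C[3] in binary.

C[0] = 0b0011, C[1] = 0b0011, C[2] = 0b1110, C[3] = 0b0001

C[0]: P[0] ⊕ 0b0011 = 0b0111; E(K, 0b0111) = 0b0011.
C[1]: P[1] ⊕ 0b0011 = 0b0111; E(K, 0b0111) = 0b0011.
C[2]: P[2] ⊕ 0b0011 = 0b1010; E(K, 0b1010) = 0b1110.
C[3]: P[3] ⊕ 0b1110 = 0b0101; E(K, 0b0101) = 0b0001.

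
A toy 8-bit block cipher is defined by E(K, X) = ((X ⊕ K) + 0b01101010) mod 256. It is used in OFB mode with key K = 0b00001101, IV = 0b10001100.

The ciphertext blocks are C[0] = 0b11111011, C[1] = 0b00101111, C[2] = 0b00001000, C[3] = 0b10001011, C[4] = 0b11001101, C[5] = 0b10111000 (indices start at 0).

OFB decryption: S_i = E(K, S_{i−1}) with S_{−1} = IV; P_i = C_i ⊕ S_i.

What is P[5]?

P[5] = 0b10100000

P[0]: S = E(K, 0b10001100) = 0b11101011; 0b11111011 ⊕ 0b11101011 = 0b00010000.
P[1]: S = E(K, 0b11101011) = 0b01010000; 0b00101111 ⊕ 0b01010000 = 0b01111111.
P[2]: S = E(K, 0b01010000) = 0b11000111; 0b00001000 ⊕ 0b11000111 = 0b11001111.
P[3]: S = E(K, 0b11000111) = 0b00110100; 0b10001011 ⊕ 0b00110100 = 0b10111111.
P[4]: S = E(K, 0b00110100) = 0b10100011; 0b11001101 ⊕ 0b10100011 = 0b01101110.
P[5]: S = E(K, 0b10100011) = 0b00011000; 0b10111000 ⊕ 0b00011000 = 0b10100000.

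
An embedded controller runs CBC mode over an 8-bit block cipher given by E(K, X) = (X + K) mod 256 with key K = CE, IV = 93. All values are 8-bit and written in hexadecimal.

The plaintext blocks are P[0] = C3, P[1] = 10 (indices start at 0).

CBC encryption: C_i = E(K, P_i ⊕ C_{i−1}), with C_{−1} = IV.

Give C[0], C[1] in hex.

C[0] = 1E, C[1] = DC

C[0]: P[0] ⊕ 93 = 50; E(K, 50) = 1E.
C[1]: P[1] ⊕ 1E = 0E; E(K, 0E) = DC.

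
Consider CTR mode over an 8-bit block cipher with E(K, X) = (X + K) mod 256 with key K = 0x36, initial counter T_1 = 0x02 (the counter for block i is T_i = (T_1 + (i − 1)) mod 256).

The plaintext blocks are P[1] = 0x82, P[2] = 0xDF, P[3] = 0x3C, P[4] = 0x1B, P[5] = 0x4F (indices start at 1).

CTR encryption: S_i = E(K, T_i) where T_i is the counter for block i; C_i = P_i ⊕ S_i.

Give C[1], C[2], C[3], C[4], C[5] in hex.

C[1] = 0xBA, C[2] = 0xE6, C[3] = 0x06, C[4] = 0x20, C[5] = 0x73

C[1]: T = 0x02, S = E(K, T) = 0x38; 0x82 ⊕ 0x38 = 0xBA.
C[2]: T = 0x03, S = E(K, T) = 0x39; 0xDF ⊕ 0x39 = 0xE6.
C[3]: T = 0x04, S = E(K, T) = 0x3A; 0x3C ⊕ 0x3A = 0x06.
C[4]: T = 0x05, S = E(K, T) = 0x3B; 0x1B ⊕ 0x3B = 0x20.
C[5]: T = 0x06, S = E(K, T) = 0x3C; 0x4F ⊕ 0x3C = 0x73.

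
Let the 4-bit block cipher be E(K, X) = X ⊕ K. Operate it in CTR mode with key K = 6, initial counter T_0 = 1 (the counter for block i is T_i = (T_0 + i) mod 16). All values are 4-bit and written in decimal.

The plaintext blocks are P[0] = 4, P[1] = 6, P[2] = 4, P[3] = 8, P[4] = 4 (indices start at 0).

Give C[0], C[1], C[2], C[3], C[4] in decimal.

C[0] = 3, C[1] = 2, C[2] = 1, C[3] = 10, C[4] = 7

CTR encryption: S_i = E(K, T_i) where T_i is the counter for block i; C_i = P_i ⊕ S_i.
C[0]: T = 1, S = E(K, T) = 7; 4 ⊕ 7 = 3.
C[1]: T = 2, S = E(K, T) = 4; 6 ⊕ 4 = 2.
C[2]: T = 3, S = E(K, T) = 5; 4 ⊕ 5 = 1.
C[3]: T = 4, S = E(K, T) = 2; 8 ⊕ 2 = 10.
C[4]: T = 5, S = E(K, T) = 3; 4 ⊕ 3 = 7.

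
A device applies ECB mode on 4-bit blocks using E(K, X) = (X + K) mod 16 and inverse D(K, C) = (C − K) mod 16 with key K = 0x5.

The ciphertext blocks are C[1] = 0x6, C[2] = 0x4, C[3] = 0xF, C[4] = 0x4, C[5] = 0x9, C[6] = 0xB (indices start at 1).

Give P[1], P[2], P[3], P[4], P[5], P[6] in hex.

P[1] = 0x1, P[2] = 0xF, P[3] = 0xA, P[4] = 0xF, P[5] = 0x4, P[6] = 0x6

ECB decryption: P_i = D(K, C_i).
P[1]: D(K, 0x6) = 0x1.
P[2]: D(K, 0x4) = 0xF.
P[3]: D(K, 0xF) = 0xA.
P[4]: D(K, 0x4) = 0xF.
P[5]: D(K, 0x9) = 0x4.
P[6]: D(K, 0xB) = 0x6.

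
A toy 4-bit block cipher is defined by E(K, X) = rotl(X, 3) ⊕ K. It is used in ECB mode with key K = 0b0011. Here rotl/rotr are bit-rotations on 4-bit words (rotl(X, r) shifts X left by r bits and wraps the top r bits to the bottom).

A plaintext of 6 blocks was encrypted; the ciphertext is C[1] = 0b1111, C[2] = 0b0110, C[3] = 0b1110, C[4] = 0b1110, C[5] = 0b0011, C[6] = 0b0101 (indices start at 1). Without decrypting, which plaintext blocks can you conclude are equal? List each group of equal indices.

P[3] = P[4]

ECB encrypts each block independently with the same key, so equal ciphertext blocks imply equal plaintext blocks.
C[3] = C[4] = 0b1110, so P[3] = P[4].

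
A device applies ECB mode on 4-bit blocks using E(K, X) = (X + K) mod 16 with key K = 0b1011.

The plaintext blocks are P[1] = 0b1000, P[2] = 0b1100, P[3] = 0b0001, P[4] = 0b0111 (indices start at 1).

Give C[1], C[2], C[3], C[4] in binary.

ECB encryption: C_i = E(K, P_i).
C[1]: E(K, 0b1000) = 0b0011.
C[2]: E(K, 0b1100) = 0b0111.
C[3]: E(K, 0b0001) = 0b1100.
C[4]: E(K, 0b0111) = 0b0010.

C[1] = 0b0011, C[2] = 0b0111, C[3] = 0b1100, C[4] = 0b0010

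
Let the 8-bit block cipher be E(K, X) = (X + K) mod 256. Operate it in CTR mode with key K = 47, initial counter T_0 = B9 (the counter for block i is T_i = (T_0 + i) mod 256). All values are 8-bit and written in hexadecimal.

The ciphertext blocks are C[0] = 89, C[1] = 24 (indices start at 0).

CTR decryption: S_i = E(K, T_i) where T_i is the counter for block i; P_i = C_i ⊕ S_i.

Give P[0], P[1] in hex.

P[0] = 89, P[1] = 25

P[0]: T = B9, S = E(K, T) = 00; 89 ⊕ 00 = 89.
P[1]: T = BA, S = E(K, T) = 01; 24 ⊕ 01 = 25.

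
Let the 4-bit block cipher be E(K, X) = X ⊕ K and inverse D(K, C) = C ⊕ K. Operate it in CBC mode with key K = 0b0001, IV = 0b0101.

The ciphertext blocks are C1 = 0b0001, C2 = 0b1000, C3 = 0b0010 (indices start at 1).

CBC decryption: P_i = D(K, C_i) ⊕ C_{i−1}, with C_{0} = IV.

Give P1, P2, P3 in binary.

P1 = 0b0101, P2 = 0b1000, P3 = 0b1011

P1: D(K, 0b0001) = 0b0000; 0b0000 ⊕ 0b0101 = 0b0101.
P2: D(K, 0b1000) = 0b1001; 0b1001 ⊕ 0b0001 = 0b1000.
P3: D(K, 0b0010) = 0b0011; 0b0011 ⊕ 0b1000 = 0b1011.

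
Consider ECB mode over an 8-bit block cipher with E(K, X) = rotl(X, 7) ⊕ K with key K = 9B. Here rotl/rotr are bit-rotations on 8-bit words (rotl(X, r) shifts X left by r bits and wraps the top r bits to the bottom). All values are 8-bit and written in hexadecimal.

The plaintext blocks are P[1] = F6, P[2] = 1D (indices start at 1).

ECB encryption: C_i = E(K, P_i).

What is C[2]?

C[2]: E(K, 1D) = 15.

C[2] = 15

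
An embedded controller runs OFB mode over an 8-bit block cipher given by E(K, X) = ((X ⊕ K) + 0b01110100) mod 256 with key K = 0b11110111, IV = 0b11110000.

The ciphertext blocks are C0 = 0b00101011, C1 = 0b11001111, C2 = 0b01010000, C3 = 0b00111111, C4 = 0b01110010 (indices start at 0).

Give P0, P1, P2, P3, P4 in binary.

OFB decryption: S_i = E(K, S_{i−1}) with S_{−1} = IV; P_i = C_i ⊕ S_i.
P0: S = E(K, 0b11110000) = 0b01111011; 0b00101011 ⊕ 0b01111011 = 0b01010000.
P1: S = E(K, 0b01111011) = 0b00000000; 0b11001111 ⊕ 0b00000000 = 0b11001111.
P2: S = E(K, 0b00000000) = 0b01101011; 0b01010000 ⊕ 0b01101011 = 0b00111011.
P3: S = E(K, 0b01101011) = 0b00010000; 0b00111111 ⊕ 0b00010000 = 0b00101111.
P4: S = E(K, 0b00010000) = 0b01011011; 0b01110010 ⊕ 0b01011011 = 0b00101001.

P0 = 0b01010000, P1 = 0b11001111, P2 = 0b00111011, P3 = 0b00101111, P4 = 0b00101001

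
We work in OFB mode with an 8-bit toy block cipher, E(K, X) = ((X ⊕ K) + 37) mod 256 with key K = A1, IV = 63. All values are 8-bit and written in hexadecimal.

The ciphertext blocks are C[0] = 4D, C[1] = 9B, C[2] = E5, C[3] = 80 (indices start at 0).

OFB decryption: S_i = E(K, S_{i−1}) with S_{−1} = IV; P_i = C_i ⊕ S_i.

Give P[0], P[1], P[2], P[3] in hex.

P[0] = B4, P[1] = 14, P[2] = 80, P[3] = 7B

P[0]: S = E(K, 63) = F9; 4D ⊕ F9 = B4.
P[1]: S = E(K, F9) = 8F; 9B ⊕ 8F = 14.
P[2]: S = E(K, 8F) = 65; E5 ⊕ 65 = 80.
P[3]: S = E(K, 65) = FB; 80 ⊕ FB = 7B.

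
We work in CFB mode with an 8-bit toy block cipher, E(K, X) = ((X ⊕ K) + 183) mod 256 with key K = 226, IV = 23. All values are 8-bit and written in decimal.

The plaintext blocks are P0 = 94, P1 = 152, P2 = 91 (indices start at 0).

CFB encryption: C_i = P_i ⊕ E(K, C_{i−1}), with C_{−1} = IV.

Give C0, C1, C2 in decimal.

C0 = 242, C1 = 95, C2 = 47

C0: E(K, 23) = 172; 94 ⊕ 172 = 242.
C1: E(K, 242) = 199; 152 ⊕ 199 = 95.
C2: E(K, 95) = 116; 91 ⊕ 116 = 47.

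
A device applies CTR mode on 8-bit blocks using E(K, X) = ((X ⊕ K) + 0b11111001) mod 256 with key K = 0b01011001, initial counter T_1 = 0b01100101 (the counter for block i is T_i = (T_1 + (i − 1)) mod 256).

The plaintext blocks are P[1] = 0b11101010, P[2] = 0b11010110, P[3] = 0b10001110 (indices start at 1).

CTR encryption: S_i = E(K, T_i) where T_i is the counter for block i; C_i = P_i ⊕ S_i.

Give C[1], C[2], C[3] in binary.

C[1] = 0b11011111, C[2] = 0b11101110, C[3] = 0b10111001

C[1]: T = 0b01100101, S = E(K, T) = 0b00110101; 0b11101010 ⊕ 0b00110101 = 0b11011111.
C[2]: T = 0b01100110, S = E(K, T) = 0b00111000; 0b11010110 ⊕ 0b00111000 = 0b11101110.
C[3]: T = 0b01100111, S = E(K, T) = 0b00110111; 0b10001110 ⊕ 0b00110111 = 0b10111001.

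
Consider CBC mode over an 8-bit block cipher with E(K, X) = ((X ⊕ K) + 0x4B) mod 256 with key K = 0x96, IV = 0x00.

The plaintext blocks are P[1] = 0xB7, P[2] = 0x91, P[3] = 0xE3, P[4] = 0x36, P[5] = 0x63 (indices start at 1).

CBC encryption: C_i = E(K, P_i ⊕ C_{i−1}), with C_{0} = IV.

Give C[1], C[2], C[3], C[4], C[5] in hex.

C[1] = 0x6C, C[2] = 0xB6, C[3] = 0x0E, C[4] = 0xF9, C[5] = 0x57

C[1]: P[1] ⊕ 0x00 = 0xB7; E(K, 0xB7) = 0x6C.
C[2]: P[2] ⊕ 0x6C = 0xFD; E(K, 0xFD) = 0xB6.
C[3]: P[3] ⊕ 0xB6 = 0x55; E(K, 0x55) = 0x0E.
C[4]: P[4] ⊕ 0x0E = 0x38; E(K, 0x38) = 0xF9.
C[5]: P[5] ⊕ 0xF9 = 0x9A; E(K, 0x9A) = 0x57.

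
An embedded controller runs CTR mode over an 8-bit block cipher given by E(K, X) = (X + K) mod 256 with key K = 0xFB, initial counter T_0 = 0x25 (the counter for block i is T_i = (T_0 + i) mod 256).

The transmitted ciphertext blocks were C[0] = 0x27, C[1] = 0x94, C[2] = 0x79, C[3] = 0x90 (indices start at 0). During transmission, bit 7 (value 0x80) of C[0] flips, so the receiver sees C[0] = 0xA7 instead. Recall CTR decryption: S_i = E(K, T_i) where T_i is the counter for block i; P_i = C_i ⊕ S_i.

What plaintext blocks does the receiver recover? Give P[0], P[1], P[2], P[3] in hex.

P[0] = 0x87, P[1] = 0xB5, P[2] = 0x5B, P[3] = 0xB3

Only C[0] changed, to 0xA7. In CTR, a change in C_i flips the same bit in P_i only; the keystream is unaffected. Decrypting the received ciphertext:
P[0]: T = 0x25, S = E(K, T) = 0x20; 0xA7 ⊕ 0x20 = 0x87.
P[1]: T = 0x26, S = E(K, T) = 0x21; 0x94 ⊕ 0x21 = 0xB5.
P[2]: T = 0x27, S = E(K, T) = 0x22; 0x79 ⊕ 0x22 = 0x5B.
P[3]: T = 0x28, S = E(K, T) = 0x23; 0x90 ⊕ 0x23 = 0xB3.
Blocks that differ from the original plaintext: P[0].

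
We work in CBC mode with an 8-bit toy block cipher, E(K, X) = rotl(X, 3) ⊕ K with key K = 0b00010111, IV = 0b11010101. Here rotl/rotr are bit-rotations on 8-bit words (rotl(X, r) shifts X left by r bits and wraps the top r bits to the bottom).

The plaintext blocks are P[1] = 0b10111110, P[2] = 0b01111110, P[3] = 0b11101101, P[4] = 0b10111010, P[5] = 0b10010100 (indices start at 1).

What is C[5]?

CBC encryption: C_i = E(K, P_i ⊕ C_{i−1}), with C_{0} = IV.
C[1]: P[1] ⊕ 0b11010101 = 0b01101011; E(K, 0b01101011) = 0b01001100.
C[2]: P[2] ⊕ 0b01001100 = 0b00110010; E(K, 0b00110010) = 0b10000110.
C[3]: P[3] ⊕ 0b10000110 = 0b01101011; E(K, 0b01101011) = 0b01001100.
C[4]: P[4] ⊕ 0b01001100 = 0b11110110; E(K, 0b11110110) = 0b10100000.
C[5]: P[5] ⊕ 0b10100000 = 0b00110100; E(K, 0b00110100) = 0b10110110.

C[5] = 0b10110110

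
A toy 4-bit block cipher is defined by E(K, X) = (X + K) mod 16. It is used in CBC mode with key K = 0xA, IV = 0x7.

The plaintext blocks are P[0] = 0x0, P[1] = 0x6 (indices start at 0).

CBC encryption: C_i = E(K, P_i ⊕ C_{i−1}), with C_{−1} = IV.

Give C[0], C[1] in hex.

C[0] = 0x1, C[1] = 0x1

C[0]: P[0] ⊕ 0x7 = 0x7; E(K, 0x7) = 0x1.
C[1]: P[1] ⊕ 0x1 = 0x7; E(K, 0x7) = 0x1.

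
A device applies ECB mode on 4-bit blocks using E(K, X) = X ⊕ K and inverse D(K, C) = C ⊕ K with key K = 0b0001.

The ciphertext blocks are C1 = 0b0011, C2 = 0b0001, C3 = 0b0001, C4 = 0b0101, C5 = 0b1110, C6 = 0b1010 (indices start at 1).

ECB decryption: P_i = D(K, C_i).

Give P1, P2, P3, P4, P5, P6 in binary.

P1 = 0b0010, P2 = 0b0000, P3 = 0b0000, P4 = 0b0100, P5 = 0b1111, P6 = 0b1011

P1: D(K, 0b0011) = 0b0010.
P2: D(K, 0b0001) = 0b0000.
P3: D(K, 0b0001) = 0b0000.
P4: D(K, 0b0101) = 0b0100.
P5: D(K, 0b1110) = 0b1111.
P6: D(K, 0b1010) = 0b1011.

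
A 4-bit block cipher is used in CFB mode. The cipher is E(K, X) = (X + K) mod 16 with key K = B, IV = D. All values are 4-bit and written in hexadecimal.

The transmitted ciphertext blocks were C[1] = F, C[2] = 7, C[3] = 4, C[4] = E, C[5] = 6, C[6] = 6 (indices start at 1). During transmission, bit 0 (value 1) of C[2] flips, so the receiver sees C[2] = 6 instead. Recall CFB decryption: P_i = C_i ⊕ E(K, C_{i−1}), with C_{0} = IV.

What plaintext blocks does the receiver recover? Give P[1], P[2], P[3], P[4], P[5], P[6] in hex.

Only C[2] changed, to 6. In CFB, a change in C_i flips the same bit in P_i and garbles P_{i+1}. Decrypting the received ciphertext:
P[1]: E(K, D) = 8; F ⊕ 8 = 7.
P[2]: E(K, F) = A; 6 ⊕ A = C.
P[3]: E(K, 6) = 1; 4 ⊕ 1 = 5.
P[4]: E(K, 4) = F; E ⊕ F = 1.
P[5]: E(K, E) = 9; 6 ⊕ 9 = F.
P[6]: E(K, 6) = 1; 6 ⊕ 1 = 7.
Blocks that differ from the original plaintext: P[2], P[3].

P[1] = 7, P[2] = C, P[3] = 5, P[4] = 1, P[5] = F, P[6] = 7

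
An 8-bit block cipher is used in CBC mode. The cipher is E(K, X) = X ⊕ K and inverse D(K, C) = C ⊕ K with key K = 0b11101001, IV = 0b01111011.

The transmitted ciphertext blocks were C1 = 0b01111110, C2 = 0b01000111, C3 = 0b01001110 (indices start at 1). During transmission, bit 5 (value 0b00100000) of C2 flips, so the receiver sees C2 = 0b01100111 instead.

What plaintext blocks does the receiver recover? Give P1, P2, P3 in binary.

CBC decryption: P_i = D(K, C_i) ⊕ C_{i−1}, with C_{0} = IV.
Only C2 changed, to 0b01100111. In CBC, a change in C_i garbles P_i and flips the same bit in P_{i+1}. Decrypting the received ciphertext:
P1: D(K, 0b01111110) = 0b10010111; 0b10010111 ⊕ 0b01111011 = 0b11101100.
P2: D(K, 0b01100111) = 0b10001110; 0b10001110 ⊕ 0b01111110 = 0b11110000.
P3: D(K, 0b01001110) = 0b10100111; 0b10100111 ⊕ 0b01100111 = 0b11000000.
Blocks that differ from the original plaintext: P2, P3.

P1 = 0b11101100, P2 = 0b11110000, P3 = 0b11000000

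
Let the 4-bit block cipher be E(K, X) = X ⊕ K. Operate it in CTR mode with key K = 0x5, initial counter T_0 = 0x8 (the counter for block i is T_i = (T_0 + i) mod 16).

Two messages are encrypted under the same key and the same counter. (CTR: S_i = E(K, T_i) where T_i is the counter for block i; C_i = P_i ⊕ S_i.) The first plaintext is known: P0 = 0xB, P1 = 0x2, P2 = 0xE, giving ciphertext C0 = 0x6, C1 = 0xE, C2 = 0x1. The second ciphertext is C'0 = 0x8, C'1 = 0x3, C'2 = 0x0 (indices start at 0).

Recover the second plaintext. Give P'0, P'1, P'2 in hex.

In CTR with a reused counter, both messages share the same keystream S_i, so C_i ⊕ C'_i = P_i ⊕ P'_i and thus P'_i = P_i ⊕ C_i ⊕ C'_i.
P'0: 0xB ⊕ 0x6 ⊕ 0x8 = 0x5.
P'1: 0x2 ⊕ 0xE ⊕ 0x3 = 0xF.
P'2: 0xE ⊕ 0x1 ⊕ 0x0 = 0xF.

P'0 = 0x5, P'1 = 0xF, P'2 = 0xF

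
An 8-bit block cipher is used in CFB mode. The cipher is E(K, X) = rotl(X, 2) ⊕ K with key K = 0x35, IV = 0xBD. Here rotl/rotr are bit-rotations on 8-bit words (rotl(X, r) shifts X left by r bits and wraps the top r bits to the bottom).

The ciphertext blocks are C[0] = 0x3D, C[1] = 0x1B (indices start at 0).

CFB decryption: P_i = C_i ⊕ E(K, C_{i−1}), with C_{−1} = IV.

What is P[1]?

P[1] = 0xDA

P[1]: E(K, 0x3D) = 0xC1; 0x1B ⊕ 0xC1 = 0xDA.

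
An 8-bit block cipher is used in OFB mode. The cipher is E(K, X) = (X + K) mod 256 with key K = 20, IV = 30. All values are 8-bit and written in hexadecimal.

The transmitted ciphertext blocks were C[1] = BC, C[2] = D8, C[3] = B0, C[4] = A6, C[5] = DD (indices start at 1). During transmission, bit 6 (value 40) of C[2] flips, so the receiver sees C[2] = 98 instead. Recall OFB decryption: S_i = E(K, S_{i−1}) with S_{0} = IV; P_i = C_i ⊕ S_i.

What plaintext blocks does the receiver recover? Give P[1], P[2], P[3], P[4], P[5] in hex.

Only C[2] changed, to 98. In OFB, a change in C_i flips the same bit in P_i only; the keystream is unaffected. Decrypting the received ciphertext:
P[1]: S = E(K, 30) = 50; BC ⊕ 50 = EC.
P[2]: S = E(K, 50) = 70; 98 ⊕ 70 = E8.
P[3]: S = E(K, 70) = 90; B0 ⊕ 90 = 20.
P[4]: S = E(K, 90) = B0; A6 ⊕ B0 = 16.
P[5]: S = E(K, B0) = D0; DD ⊕ D0 = 0D.
Blocks that differ from the original plaintext: P[2].

P[1] = EC, P[2] = E8, P[3] = 20, P[4] = 16, P[5] = 0D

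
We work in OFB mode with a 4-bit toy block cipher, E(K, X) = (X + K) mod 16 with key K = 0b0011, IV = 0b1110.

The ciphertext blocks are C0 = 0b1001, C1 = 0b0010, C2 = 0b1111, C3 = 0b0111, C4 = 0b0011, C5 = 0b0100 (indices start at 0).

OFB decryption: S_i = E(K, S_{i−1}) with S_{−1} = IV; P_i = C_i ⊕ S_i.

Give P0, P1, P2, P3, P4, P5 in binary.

P0: S = E(K, 0b1110) = 0b0001; 0b1001 ⊕ 0b0001 = 0b1000.
P1: S = E(K, 0b0001) = 0b0100; 0b0010 ⊕ 0b0100 = 0b0110.
P2: S = E(K, 0b0100) = 0b0111; 0b1111 ⊕ 0b0111 = 0b1000.
P3: S = E(K, 0b0111) = 0b1010; 0b0111 ⊕ 0b1010 = 0b1101.
P4: S = E(K, 0b1010) = 0b1101; 0b0011 ⊕ 0b1101 = 0b1110.
P5: S = E(K, 0b1101) = 0b0000; 0b0100 ⊕ 0b0000 = 0b0100.

P0 = 0b1000, P1 = 0b0110, P2 = 0b1000, P3 = 0b1101, P4 = 0b1110, P5 = 0b0100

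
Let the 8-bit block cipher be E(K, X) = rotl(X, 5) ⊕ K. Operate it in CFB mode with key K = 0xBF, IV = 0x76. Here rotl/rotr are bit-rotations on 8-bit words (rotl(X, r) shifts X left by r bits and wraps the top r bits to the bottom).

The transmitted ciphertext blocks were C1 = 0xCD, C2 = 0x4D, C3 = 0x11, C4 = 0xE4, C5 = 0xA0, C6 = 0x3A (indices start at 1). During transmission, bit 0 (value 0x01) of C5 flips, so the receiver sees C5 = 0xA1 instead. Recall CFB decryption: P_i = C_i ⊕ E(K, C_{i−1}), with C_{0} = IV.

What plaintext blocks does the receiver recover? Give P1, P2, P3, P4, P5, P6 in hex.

P1 = 0xBC, P2 = 0x4B, P3 = 0x07, P4 = 0x79, P5 = 0x82, P6 = 0xB1

Only C5 changed, to 0xA1. In CFB, a change in C_i flips the same bit in P_i and garbles P_{i+1}. Decrypting the received ciphertext:
P1: E(K, 0x76) = 0x71; 0xCD ⊕ 0x71 = 0xBC.
P2: E(K, 0xCD) = 0x06; 0x4D ⊕ 0x06 = 0x4B.
P3: E(K, 0x4D) = 0x16; 0x11 ⊕ 0x16 = 0x07.
P4: E(K, 0x11) = 0x9D; 0xE4 ⊕ 0x9D = 0x79.
P5: E(K, 0xE4) = 0x23; 0xA1 ⊕ 0x23 = 0x82.
P6: E(K, 0xA1) = 0x8B; 0x3A ⊕ 0x8B = 0xB1.
Blocks that differ from the original plaintext: P5, P6.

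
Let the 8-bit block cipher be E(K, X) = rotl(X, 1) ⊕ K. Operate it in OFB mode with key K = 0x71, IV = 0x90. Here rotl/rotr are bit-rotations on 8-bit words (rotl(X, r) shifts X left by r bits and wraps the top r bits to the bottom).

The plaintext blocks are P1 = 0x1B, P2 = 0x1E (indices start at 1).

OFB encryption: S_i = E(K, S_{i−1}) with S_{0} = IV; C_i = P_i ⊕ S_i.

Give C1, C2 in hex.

C1: S = E(K, 0x90) = 0x50; 0x1B ⊕ 0x50 = 0x4B.
C2: S = E(K, 0x50) = 0xD1; 0x1E ⊕ 0xD1 = 0xCF.

C1 = 0x4B, C2 = 0xCF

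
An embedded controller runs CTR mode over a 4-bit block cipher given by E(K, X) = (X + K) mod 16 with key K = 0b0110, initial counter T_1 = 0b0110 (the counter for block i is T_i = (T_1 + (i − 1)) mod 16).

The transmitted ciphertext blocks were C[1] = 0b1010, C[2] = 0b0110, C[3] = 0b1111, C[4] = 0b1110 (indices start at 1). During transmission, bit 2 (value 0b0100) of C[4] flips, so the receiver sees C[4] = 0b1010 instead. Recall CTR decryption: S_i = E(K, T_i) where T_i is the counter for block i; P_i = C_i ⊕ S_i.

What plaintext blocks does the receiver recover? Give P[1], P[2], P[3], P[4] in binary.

Only C[4] changed, to 0b1010. In CTR, a change in C_i flips the same bit in P_i only; the keystream is unaffected. Decrypting the received ciphertext:
P[1]: T = 0b0110, S = E(K, T) = 0b1100; 0b1010 ⊕ 0b1100 = 0b0110.
P[2]: T = 0b0111, S = E(K, T) = 0b1101; 0b0110 ⊕ 0b1101 = 0b1011.
P[3]: T = 0b1000, S = E(K, T) = 0b1110; 0b1111 ⊕ 0b1110 = 0b0001.
P[4]: T = 0b1001, S = E(K, T) = 0b1111; 0b1010 ⊕ 0b1111 = 0b0101.
Blocks that differ from the original plaintext: P[4].

P[1] = 0b0110, P[2] = 0b1011, P[3] = 0b0001, P[4] = 0b0101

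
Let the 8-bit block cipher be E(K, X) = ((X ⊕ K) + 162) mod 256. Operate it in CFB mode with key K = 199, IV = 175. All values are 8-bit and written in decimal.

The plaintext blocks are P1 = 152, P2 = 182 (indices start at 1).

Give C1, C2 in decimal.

CFB encryption: C_i = P_i ⊕ E(K, C_{i−1}), with C_{0} = IV.
C1: E(K, 175) = 10; 152 ⊕ 10 = 146.
C2: E(K, 146) = 247; 182 ⊕ 247 = 65.

C1 = 146, C2 = 65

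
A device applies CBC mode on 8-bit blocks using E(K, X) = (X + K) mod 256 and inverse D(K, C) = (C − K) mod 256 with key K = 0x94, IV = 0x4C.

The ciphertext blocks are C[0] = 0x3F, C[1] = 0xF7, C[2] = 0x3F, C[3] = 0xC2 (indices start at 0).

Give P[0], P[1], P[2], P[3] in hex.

CBC decryption: P_i = D(K, C_i) ⊕ C_{i−1}, with C_{−1} = IV.
P[0]: D(K, 0x3F) = 0xAB; 0xAB ⊕ 0x4C = 0xE7.
P[1]: D(K, 0xF7) = 0x63; 0x63 ⊕ 0x3F = 0x5C.
P[2]: D(K, 0x3F) = 0xAB; 0xAB ⊕ 0xF7 = 0x5C.
P[3]: D(K, 0xC2) = 0x2E; 0x2E ⊕ 0x3F = 0x11.

P[0] = 0xE7, P[1] = 0x5C, P[2] = 0x5C, P[3] = 0x11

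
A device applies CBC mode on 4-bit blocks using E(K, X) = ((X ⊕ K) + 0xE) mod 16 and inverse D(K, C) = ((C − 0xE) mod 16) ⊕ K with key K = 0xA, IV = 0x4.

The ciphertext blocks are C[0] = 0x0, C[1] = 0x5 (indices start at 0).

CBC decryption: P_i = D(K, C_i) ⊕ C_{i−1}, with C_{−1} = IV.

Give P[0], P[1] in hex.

P[0] = 0xC, P[1] = 0xD

P[0]: D(K, 0x0) = 0x8; 0x8 ⊕ 0x4 = 0xC.
P[1]: D(K, 0x5) = 0xD; 0xD ⊕ 0x0 = 0xD.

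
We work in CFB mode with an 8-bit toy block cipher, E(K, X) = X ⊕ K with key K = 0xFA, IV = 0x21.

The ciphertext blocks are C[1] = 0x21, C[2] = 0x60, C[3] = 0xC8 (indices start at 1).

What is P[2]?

P[2] = 0xBB

CFB decryption: P_i = C_i ⊕ E(K, C_{i−1}), with C_{0} = IV.
P[2]: E(K, 0x21) = 0xDB; 0x60 ⊕ 0xDB = 0xBB.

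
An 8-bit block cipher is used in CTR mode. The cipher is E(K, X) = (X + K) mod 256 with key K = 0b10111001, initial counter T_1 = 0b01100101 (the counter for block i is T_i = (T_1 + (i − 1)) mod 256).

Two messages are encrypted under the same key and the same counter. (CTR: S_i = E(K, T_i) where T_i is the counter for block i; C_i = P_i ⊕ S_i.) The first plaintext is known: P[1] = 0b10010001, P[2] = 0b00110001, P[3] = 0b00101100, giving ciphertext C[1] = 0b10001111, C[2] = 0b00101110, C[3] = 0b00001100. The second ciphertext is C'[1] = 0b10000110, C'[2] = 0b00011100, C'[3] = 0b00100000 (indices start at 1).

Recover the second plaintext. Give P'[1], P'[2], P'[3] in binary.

In CTR with a reused counter, both messages share the same keystream S_i, so C_i ⊕ C'_i = P_i ⊕ P'_i and thus P'_i = P_i ⊕ C_i ⊕ C'_i.
P'[1]: 0b10010001 ⊕ 0b10001111 ⊕ 0b10000110 = 0b10011000.
P'[2]: 0b00110001 ⊕ 0b00101110 ⊕ 0b00011100 = 0b00000011.
P'[3]: 0b00101100 ⊕ 0b00001100 ⊕ 0b00100000 = 0b00000000.

P'[1] = 0b10011000, P'[2] = 0b00000011, P'[3] = 0b00000000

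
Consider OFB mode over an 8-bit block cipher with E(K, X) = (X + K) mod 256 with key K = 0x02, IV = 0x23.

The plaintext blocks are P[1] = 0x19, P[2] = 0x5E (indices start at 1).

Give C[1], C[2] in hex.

C[1] = 0x3C, C[2] = 0x79

OFB encryption: S_i = E(K, S_{i−1}) with S_{0} = IV; C_i = P_i ⊕ S_i.
C[1]: S = E(K, 0x23) = 0x25; 0x19 ⊕ 0x25 = 0x3C.
C[2]: S = E(K, 0x25) = 0x27; 0x5E ⊕ 0x27 = 0x79.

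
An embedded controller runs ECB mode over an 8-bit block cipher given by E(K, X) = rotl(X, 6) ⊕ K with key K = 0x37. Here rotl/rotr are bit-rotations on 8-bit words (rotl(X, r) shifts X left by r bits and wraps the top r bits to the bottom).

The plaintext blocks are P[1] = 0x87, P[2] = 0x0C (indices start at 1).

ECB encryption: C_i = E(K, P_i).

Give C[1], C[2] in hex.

C[1]: E(K, 0x87) = 0xD6.
C[2]: E(K, 0x0C) = 0x34.

C[1] = 0xD6, C[2] = 0x34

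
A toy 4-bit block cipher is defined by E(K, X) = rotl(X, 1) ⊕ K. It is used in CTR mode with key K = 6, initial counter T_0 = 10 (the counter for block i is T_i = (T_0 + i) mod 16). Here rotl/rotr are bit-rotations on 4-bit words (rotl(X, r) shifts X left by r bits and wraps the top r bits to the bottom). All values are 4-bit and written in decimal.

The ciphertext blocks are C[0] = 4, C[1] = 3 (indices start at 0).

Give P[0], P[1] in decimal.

P[0] = 7, P[1] = 2

CTR decryption: S_i = E(K, T_i) where T_i is the counter for block i; P_i = C_i ⊕ S_i.
P[0]: T = 10, S = E(K, T) = 3; 4 ⊕ 3 = 7.
P[1]: T = 11, S = E(K, T) = 1; 3 ⊕ 1 = 2.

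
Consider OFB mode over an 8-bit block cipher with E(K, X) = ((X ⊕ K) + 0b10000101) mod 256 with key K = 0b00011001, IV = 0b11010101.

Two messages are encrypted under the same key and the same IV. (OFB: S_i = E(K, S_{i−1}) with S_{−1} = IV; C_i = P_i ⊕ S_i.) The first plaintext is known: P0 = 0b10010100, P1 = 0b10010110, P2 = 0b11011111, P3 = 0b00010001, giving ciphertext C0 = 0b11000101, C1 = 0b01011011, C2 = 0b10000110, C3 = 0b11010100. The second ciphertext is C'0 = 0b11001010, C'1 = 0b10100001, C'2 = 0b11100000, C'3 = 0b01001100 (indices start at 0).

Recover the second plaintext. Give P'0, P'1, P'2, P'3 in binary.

P'0 = 0b10011011, P'1 = 0b01101100, P'2 = 0b10111001, P'3 = 0b10001001

In OFB with a reused IV, both messages share the same keystream S_i, so C_i ⊕ C'_i = P_i ⊕ P'_i and thus P'_i = P_i ⊕ C_i ⊕ C'_i.
P'0: 0b10010100 ⊕ 0b11000101 ⊕ 0b11001010 = 0b10011011.
P'1: 0b10010110 ⊕ 0b01011011 ⊕ 0b10100001 = 0b01101100.
P'2: 0b11011111 ⊕ 0b10000110 ⊕ 0b11100000 = 0b10111001.
P'3: 0b00010001 ⊕ 0b11010100 ⊕ 0b01001100 = 0b10001001.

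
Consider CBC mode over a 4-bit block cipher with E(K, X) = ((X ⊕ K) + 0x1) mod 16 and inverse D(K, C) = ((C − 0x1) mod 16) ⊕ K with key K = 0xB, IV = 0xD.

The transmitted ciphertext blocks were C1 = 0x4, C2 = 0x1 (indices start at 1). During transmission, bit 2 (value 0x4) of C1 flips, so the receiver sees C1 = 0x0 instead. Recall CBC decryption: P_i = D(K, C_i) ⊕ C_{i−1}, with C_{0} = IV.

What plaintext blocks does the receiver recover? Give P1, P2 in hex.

P1 = 0x9, P2 = 0xB

Only C1 changed, to 0x0. In CBC, a change in C_i garbles P_i and flips the same bit in P_{i+1}. Decrypting the received ciphertext:
P1: D(K, 0x0) = 0x4; 0x4 ⊕ 0xD = 0x9.
P2: D(K, 0x1) = 0xB; 0xB ⊕ 0x0 = 0xB.
Blocks that differ from the original plaintext: P1, P2.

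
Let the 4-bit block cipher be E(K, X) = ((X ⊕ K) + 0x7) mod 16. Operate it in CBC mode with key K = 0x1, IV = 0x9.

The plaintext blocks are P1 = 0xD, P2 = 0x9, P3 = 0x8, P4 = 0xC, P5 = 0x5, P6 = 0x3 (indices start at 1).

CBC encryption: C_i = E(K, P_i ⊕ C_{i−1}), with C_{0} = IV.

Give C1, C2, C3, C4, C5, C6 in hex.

C1: P1 ⊕ 0x9 = 0x4; E(K, 0x4) = 0xC.
C2: P2 ⊕ 0xC = 0x5; E(K, 0x5) = 0xB.
C3: P3 ⊕ 0xB = 0x3; E(K, 0x3) = 0x9.
C4: P4 ⊕ 0x9 = 0x5; E(K, 0x5) = 0xB.
C5: P5 ⊕ 0xB = 0xE; E(K, 0xE) = 0x6.
C6: P6 ⊕ 0x6 = 0x5; E(K, 0x5) = 0xB.

C1 = 0xC, C2 = 0xB, C3 = 0x9, C4 = 0xB, C5 = 0x6, C6 = 0xB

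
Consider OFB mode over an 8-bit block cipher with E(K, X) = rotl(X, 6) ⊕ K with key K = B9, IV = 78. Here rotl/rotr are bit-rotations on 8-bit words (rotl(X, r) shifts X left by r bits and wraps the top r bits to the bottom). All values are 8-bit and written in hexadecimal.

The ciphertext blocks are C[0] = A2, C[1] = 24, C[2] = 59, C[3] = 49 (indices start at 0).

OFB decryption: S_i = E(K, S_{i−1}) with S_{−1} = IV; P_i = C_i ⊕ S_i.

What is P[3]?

P[3] = 9B

P[0]: S = E(K, 78) = A7; A2 ⊕ A7 = 05.
P[1]: S = E(K, A7) = 50; 24 ⊕ 50 = 74.
P[2]: S = E(K, 50) = AD; 59 ⊕ AD = F4.
P[3]: S = E(K, AD) = D2; 49 ⊕ D2 = 9B.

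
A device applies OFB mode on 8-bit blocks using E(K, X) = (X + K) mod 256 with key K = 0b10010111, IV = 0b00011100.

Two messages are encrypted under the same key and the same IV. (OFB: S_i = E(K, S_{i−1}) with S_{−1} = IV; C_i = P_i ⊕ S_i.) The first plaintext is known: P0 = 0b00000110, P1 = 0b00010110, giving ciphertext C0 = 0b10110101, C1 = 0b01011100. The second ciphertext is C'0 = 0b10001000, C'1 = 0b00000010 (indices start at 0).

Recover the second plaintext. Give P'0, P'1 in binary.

In OFB with a reused IV, both messages share the same keystream S_i, so C_i ⊕ C'_i = P_i ⊕ P'_i and thus P'_i = P_i ⊕ C_i ⊕ C'_i.
P'0: 0b00000110 ⊕ 0b10110101 ⊕ 0b10001000 = 0b00111011.
P'1: 0b00010110 ⊕ 0b01011100 ⊕ 0b00000010 = 0b01001000.

P'0 = 0b00111011, P'1 = 0b01001000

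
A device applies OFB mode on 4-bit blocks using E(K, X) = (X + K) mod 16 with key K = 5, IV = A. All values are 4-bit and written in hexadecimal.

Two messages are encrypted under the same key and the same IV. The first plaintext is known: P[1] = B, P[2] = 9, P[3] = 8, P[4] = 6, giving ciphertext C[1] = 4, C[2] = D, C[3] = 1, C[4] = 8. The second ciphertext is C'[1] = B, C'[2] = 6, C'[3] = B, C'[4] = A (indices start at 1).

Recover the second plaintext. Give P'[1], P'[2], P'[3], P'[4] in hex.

P'[1] = 4, P'[2] = 2, P'[3] = 2, P'[4] = 4

In OFB with a reused IV, both messages share the same keystream S_i, so C_i ⊕ C'_i = P_i ⊕ P'_i and thus P'_i = P_i ⊕ C_i ⊕ C'_i.
P'[1]: B ⊕ 4 ⊕ B = 4.
P'[2]: 9 ⊕ D ⊕ 6 = 2.
P'[3]: 8 ⊕ 1 ⊕ B = 2.
P'[4]: 6 ⊕ 8 ⊕ A = 4.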